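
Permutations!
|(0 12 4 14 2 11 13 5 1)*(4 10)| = |(0 12 10 4 14 2 11 13 5 1)| = 10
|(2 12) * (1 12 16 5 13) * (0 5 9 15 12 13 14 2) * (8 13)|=|(0 5 14 2 16 9 15 12)(1 8 13)|=24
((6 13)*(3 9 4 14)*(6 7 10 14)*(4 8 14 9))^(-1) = (3 14 8 9 10 7 13 6 4) = [0, 1, 2, 14, 3, 5, 4, 13, 9, 10, 7, 11, 12, 6, 8]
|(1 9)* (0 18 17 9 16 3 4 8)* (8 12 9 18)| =6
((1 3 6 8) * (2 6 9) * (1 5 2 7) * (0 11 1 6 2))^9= (11)= [0, 1, 2, 3, 4, 5, 6, 7, 8, 9, 10, 11]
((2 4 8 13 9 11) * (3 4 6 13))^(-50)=[0, 1, 2, 4, 8, 5, 6, 7, 3, 9, 10, 11, 12, 13]=(13)(3 4 8)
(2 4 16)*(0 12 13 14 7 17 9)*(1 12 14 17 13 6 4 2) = [14, 12, 2, 3, 16, 5, 4, 13, 8, 0, 10, 11, 6, 17, 7, 15, 1, 9] = (0 14 7 13 17 9)(1 12 6 4 16)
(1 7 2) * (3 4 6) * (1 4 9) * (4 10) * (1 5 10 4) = [0, 7, 4, 9, 6, 10, 3, 2, 8, 5, 1] = (1 7 2 4 6 3 9 5 10)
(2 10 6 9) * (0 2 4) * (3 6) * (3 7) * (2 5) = (0 5 2 10 7 3 6 9 4) = [5, 1, 10, 6, 0, 2, 9, 3, 8, 4, 7]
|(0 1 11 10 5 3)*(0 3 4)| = |(0 1 11 10 5 4)| = 6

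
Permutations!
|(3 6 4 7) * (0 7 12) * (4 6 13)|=|(0 7 3 13 4 12)|=6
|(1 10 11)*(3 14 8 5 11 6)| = |(1 10 6 3 14 8 5 11)| = 8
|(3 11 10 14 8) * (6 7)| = 10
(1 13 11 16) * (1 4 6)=(1 13 11 16 4 6)=[0, 13, 2, 3, 6, 5, 1, 7, 8, 9, 10, 16, 12, 11, 14, 15, 4]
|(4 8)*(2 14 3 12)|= |(2 14 3 12)(4 8)|= 4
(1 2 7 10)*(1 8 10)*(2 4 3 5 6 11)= (1 4 3 5 6 11 2 7)(8 10)= [0, 4, 7, 5, 3, 6, 11, 1, 10, 9, 8, 2]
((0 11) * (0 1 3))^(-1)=(0 3 1 11)=[3, 11, 2, 1, 4, 5, 6, 7, 8, 9, 10, 0]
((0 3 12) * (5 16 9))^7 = (0 3 12)(5 16 9) = [3, 1, 2, 12, 4, 16, 6, 7, 8, 5, 10, 11, 0, 13, 14, 15, 9]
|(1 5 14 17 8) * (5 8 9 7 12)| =6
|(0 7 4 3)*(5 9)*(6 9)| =|(0 7 4 3)(5 6 9)| =12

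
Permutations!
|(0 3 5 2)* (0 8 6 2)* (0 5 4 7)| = 12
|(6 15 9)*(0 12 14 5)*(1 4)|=|(0 12 14 5)(1 4)(6 15 9)|=12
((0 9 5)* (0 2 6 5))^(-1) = (0 9)(2 5 6) = [9, 1, 5, 3, 4, 6, 2, 7, 8, 0]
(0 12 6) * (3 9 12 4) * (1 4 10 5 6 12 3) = (12)(0 10 5 6)(1 4)(3 9) = [10, 4, 2, 9, 1, 6, 0, 7, 8, 3, 5, 11, 12]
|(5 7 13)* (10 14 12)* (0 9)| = 6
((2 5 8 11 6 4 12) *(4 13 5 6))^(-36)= (2 8)(4 13)(5 12)(6 11)= [0, 1, 8, 3, 13, 12, 11, 7, 2, 9, 10, 6, 5, 4]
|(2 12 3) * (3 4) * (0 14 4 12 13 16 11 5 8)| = 10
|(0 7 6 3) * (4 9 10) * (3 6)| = 3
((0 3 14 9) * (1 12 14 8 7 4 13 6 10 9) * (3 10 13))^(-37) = (0 9 10)(1 14 12)(3 4 7 8)(6 13) = [9, 14, 2, 4, 7, 5, 13, 8, 3, 10, 0, 11, 1, 6, 12]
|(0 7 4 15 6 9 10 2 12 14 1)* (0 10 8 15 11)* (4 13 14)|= |(0 7 13 14 1 10 2 12 4 11)(6 9 8 15)|= 20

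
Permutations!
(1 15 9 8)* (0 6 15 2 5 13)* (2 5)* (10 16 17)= [6, 5, 2, 3, 4, 13, 15, 7, 1, 8, 16, 11, 12, 0, 14, 9, 17, 10]= (0 6 15 9 8 1 5 13)(10 16 17)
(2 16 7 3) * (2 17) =(2 16 7 3 17) =[0, 1, 16, 17, 4, 5, 6, 3, 8, 9, 10, 11, 12, 13, 14, 15, 7, 2]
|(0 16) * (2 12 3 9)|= |(0 16)(2 12 3 9)|= 4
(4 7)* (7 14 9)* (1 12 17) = [0, 12, 2, 3, 14, 5, 6, 4, 8, 7, 10, 11, 17, 13, 9, 15, 16, 1] = (1 12 17)(4 14 9 7)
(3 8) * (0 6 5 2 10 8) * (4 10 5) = [6, 1, 5, 0, 10, 2, 4, 7, 3, 9, 8] = (0 6 4 10 8 3)(2 5)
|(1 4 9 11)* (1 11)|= |(11)(1 4 9)|= 3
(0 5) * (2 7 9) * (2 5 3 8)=[3, 1, 7, 8, 4, 0, 6, 9, 2, 5]=(0 3 8 2 7 9 5)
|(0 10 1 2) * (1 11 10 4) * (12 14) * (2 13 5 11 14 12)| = 9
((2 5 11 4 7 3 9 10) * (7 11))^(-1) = (2 10 9 3 7 5)(4 11) = [0, 1, 10, 7, 11, 2, 6, 5, 8, 3, 9, 4]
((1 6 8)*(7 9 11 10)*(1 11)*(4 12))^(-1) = (1 9 7 10 11 8 6)(4 12) = [0, 9, 2, 3, 12, 5, 1, 10, 6, 7, 11, 8, 4]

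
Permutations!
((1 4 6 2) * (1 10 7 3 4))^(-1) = [0, 1, 6, 7, 3, 5, 4, 10, 8, 9, 2] = (2 6 4 3 7 10)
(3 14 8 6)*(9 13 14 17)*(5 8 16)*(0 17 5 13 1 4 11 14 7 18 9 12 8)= (0 17 12 8 6 3 5)(1 4 11 14 16 13 7 18 9)= [17, 4, 2, 5, 11, 0, 3, 18, 6, 1, 10, 14, 8, 7, 16, 15, 13, 12, 9]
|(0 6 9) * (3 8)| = |(0 6 9)(3 8)| = 6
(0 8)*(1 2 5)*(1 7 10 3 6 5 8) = (0 1 2 8)(3 6 5 7 10) = [1, 2, 8, 6, 4, 7, 5, 10, 0, 9, 3]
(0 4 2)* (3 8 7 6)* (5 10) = (0 4 2)(3 8 7 6)(5 10) = [4, 1, 0, 8, 2, 10, 3, 6, 7, 9, 5]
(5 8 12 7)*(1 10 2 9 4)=[0, 10, 9, 3, 1, 8, 6, 5, 12, 4, 2, 11, 7]=(1 10 2 9 4)(5 8 12 7)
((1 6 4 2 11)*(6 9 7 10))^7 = (1 11 2 4 6 10 7 9) = [0, 11, 4, 3, 6, 5, 10, 9, 8, 1, 7, 2]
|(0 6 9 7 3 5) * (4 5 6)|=|(0 4 5)(3 6 9 7)|=12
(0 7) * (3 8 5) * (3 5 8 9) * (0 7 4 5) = (0 4 5)(3 9) = [4, 1, 2, 9, 5, 0, 6, 7, 8, 3]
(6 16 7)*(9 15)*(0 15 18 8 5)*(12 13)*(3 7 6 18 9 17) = (0 15 17 3 7 18 8 5)(6 16)(12 13) = [15, 1, 2, 7, 4, 0, 16, 18, 5, 9, 10, 11, 13, 12, 14, 17, 6, 3, 8]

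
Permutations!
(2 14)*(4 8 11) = (2 14)(4 8 11) = [0, 1, 14, 3, 8, 5, 6, 7, 11, 9, 10, 4, 12, 13, 2]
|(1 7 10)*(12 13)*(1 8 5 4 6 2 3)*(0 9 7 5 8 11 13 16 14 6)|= 15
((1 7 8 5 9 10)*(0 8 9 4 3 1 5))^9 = (0 8)(1 9 5 3 7 10 4) = [8, 9, 2, 7, 1, 3, 6, 10, 0, 5, 4]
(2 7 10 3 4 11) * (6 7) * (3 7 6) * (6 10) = [0, 1, 3, 4, 11, 5, 10, 6, 8, 9, 7, 2] = (2 3 4 11)(6 10 7)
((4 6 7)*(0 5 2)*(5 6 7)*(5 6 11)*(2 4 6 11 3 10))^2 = [10, 1, 3, 2, 6, 7, 5, 11, 8, 9, 0, 4] = (0 10)(2 3)(4 6 5 7 11)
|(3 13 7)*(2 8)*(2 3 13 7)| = |(2 8 3 7 13)| = 5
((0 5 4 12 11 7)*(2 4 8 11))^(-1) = (0 7 11 8 5)(2 12 4) = [7, 1, 12, 3, 2, 0, 6, 11, 5, 9, 10, 8, 4]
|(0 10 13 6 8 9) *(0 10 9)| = 6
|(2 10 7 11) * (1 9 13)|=|(1 9 13)(2 10 7 11)|=12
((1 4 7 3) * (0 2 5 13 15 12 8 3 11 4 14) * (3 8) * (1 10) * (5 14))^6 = (1 10 3 12 15 13 5) = [0, 10, 2, 12, 4, 1, 6, 7, 8, 9, 3, 11, 15, 5, 14, 13]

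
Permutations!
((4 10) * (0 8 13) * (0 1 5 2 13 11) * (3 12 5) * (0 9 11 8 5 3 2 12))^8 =[0, 13, 1, 3, 4, 5, 6, 7, 8, 9, 10, 11, 12, 2] =(1 13 2)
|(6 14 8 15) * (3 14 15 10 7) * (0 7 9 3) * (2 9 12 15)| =|(0 7)(2 9 3 14 8 10 12 15 6)| =18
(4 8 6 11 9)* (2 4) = (2 4 8 6 11 9) = [0, 1, 4, 3, 8, 5, 11, 7, 6, 2, 10, 9]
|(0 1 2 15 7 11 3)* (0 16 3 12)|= 14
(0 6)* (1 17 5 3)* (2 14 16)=(0 6)(1 17 5 3)(2 14 16)=[6, 17, 14, 1, 4, 3, 0, 7, 8, 9, 10, 11, 12, 13, 16, 15, 2, 5]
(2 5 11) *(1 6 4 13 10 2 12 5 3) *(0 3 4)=(0 3 1 6)(2 4 13 10)(5 11 12)=[3, 6, 4, 1, 13, 11, 0, 7, 8, 9, 2, 12, 5, 10]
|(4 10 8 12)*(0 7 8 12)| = |(0 7 8)(4 10 12)| = 3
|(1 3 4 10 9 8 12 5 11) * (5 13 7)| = |(1 3 4 10 9 8 12 13 7 5 11)| = 11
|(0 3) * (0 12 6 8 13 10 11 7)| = 9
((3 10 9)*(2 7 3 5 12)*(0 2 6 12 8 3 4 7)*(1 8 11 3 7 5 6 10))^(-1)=(0 2)(1 3 11 5 4 7 8)(6 9 10 12)=[2, 3, 0, 11, 7, 4, 9, 8, 1, 10, 12, 5, 6]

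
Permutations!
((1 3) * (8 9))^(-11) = (1 3)(8 9) = [0, 3, 2, 1, 4, 5, 6, 7, 9, 8]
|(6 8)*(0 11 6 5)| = |(0 11 6 8 5)| = 5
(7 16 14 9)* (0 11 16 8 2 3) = (0 11 16 14 9 7 8 2 3) = [11, 1, 3, 0, 4, 5, 6, 8, 2, 7, 10, 16, 12, 13, 9, 15, 14]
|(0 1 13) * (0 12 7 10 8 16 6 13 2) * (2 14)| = |(0 1 14 2)(6 13 12 7 10 8 16)| = 28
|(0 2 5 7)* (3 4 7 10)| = 7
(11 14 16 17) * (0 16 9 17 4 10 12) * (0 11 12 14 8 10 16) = (4 16)(8 10 14 9 17 12 11) = [0, 1, 2, 3, 16, 5, 6, 7, 10, 17, 14, 8, 11, 13, 9, 15, 4, 12]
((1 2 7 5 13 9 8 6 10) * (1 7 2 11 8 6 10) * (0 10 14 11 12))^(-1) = (0 12 1 6 9 13 5 7 10)(8 11 14) = [12, 6, 2, 3, 4, 7, 9, 10, 11, 13, 0, 14, 1, 5, 8]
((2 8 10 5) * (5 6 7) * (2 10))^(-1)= (2 8)(5 7 6 10)= [0, 1, 8, 3, 4, 7, 10, 6, 2, 9, 5]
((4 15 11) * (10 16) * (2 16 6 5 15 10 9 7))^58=[0, 1, 9, 3, 15, 10, 4, 16, 8, 2, 11, 5, 12, 13, 14, 6, 7]=(2 9)(4 15 6)(5 10 11)(7 16)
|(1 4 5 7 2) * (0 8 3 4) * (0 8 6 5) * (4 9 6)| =|(0 4)(1 8 3 9 6 5 7 2)| =8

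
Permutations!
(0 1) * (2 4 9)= (0 1)(2 4 9)= [1, 0, 4, 3, 9, 5, 6, 7, 8, 2]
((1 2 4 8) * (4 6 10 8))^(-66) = (1 8 10 6 2) = [0, 8, 1, 3, 4, 5, 2, 7, 10, 9, 6]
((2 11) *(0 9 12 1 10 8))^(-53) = [9, 10, 11, 3, 4, 5, 6, 7, 0, 12, 8, 2, 1] = (0 9 12 1 10 8)(2 11)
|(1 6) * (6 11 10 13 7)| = 6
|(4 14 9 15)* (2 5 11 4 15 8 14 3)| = |(15)(2 5 11 4 3)(8 14 9)| = 15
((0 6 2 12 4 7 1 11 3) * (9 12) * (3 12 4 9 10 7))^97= (0 4 12 1 10 6 3 9 11 7 2)= [4, 10, 0, 9, 12, 5, 3, 2, 8, 11, 6, 7, 1]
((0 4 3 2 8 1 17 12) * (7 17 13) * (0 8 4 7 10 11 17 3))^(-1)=(0 4 2 3 7)(1 8 12 17 11 10 13)=[4, 8, 3, 7, 2, 5, 6, 0, 12, 9, 13, 10, 17, 1, 14, 15, 16, 11]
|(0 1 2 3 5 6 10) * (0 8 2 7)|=|(0 1 7)(2 3 5 6 10 8)|=6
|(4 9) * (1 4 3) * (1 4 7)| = |(1 7)(3 4 9)| = 6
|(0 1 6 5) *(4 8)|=|(0 1 6 5)(4 8)|=4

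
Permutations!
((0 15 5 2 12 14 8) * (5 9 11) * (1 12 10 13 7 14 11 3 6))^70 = (0 10 1)(2 6 8)(3 14 5)(7 11 9)(12 15 13) = [10, 0, 6, 14, 4, 3, 8, 11, 2, 7, 1, 9, 15, 12, 5, 13]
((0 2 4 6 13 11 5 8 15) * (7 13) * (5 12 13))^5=[5, 1, 8, 3, 15, 4, 0, 2, 6, 9, 10, 13, 11, 12, 14, 7]=(0 5 4 15 7 2 8 6)(11 13 12)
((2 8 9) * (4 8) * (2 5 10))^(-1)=(2 10 5 9 8 4)=[0, 1, 10, 3, 2, 9, 6, 7, 4, 8, 5]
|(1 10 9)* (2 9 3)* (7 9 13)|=7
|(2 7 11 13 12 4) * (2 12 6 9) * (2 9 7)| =|(4 12)(6 7 11 13)| =4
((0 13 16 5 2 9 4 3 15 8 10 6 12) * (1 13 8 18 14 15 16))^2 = (0 10 12 8 6)(2 4 16)(3 5 9)(14 18 15) = [10, 1, 4, 5, 16, 9, 0, 7, 6, 3, 12, 11, 8, 13, 18, 14, 2, 17, 15]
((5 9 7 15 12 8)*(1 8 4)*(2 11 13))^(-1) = (1 4 12 15 7 9 5 8)(2 13 11) = [0, 4, 13, 3, 12, 8, 6, 9, 1, 5, 10, 2, 15, 11, 14, 7]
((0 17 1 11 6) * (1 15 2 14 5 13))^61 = (0 17 15 2 14 5 13 1 11 6) = [17, 11, 14, 3, 4, 13, 0, 7, 8, 9, 10, 6, 12, 1, 5, 2, 16, 15]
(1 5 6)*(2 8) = (1 5 6)(2 8) = [0, 5, 8, 3, 4, 6, 1, 7, 2]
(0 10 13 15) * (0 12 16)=(0 10 13 15 12 16)=[10, 1, 2, 3, 4, 5, 6, 7, 8, 9, 13, 11, 16, 15, 14, 12, 0]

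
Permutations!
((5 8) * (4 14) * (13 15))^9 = [0, 1, 2, 3, 14, 8, 6, 7, 5, 9, 10, 11, 12, 15, 4, 13] = (4 14)(5 8)(13 15)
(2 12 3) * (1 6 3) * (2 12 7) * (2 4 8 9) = (1 6 3 12)(2 7 4 8 9) = [0, 6, 7, 12, 8, 5, 3, 4, 9, 2, 10, 11, 1]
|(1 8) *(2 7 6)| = |(1 8)(2 7 6)| = 6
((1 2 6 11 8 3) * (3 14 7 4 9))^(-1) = (1 3 9 4 7 14 8 11 6 2) = [0, 3, 1, 9, 7, 5, 2, 14, 11, 4, 10, 6, 12, 13, 8]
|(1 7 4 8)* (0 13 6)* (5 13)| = |(0 5 13 6)(1 7 4 8)| = 4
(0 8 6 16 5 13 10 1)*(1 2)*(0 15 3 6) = (0 8)(1 15 3 6 16 5 13 10 2) = [8, 15, 1, 6, 4, 13, 16, 7, 0, 9, 2, 11, 12, 10, 14, 3, 5]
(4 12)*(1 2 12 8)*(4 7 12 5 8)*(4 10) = (1 2 5 8)(4 10)(7 12) = [0, 2, 5, 3, 10, 8, 6, 12, 1, 9, 4, 11, 7]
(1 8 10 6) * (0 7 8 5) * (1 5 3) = (0 7 8 10 6 5)(1 3) = [7, 3, 2, 1, 4, 0, 5, 8, 10, 9, 6]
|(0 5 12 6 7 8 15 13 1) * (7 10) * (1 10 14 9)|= |(0 5 12 6 14 9 1)(7 8 15 13 10)|= 35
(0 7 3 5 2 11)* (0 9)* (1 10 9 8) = (0 7 3 5 2 11 8 1 10 9) = [7, 10, 11, 5, 4, 2, 6, 3, 1, 0, 9, 8]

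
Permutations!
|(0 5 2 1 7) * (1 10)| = 6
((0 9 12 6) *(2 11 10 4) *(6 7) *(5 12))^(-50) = [7, 1, 10, 3, 11, 0, 12, 5, 8, 6, 2, 4, 9] = (0 7 5)(2 10)(4 11)(6 12 9)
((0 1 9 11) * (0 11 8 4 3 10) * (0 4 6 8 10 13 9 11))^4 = (0 1 11)(3 4 10 9 13) = [1, 11, 2, 4, 10, 5, 6, 7, 8, 13, 9, 0, 12, 3]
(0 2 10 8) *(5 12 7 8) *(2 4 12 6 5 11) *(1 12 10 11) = (0 4 10 1 12 7 8)(2 11)(5 6) = [4, 12, 11, 3, 10, 6, 5, 8, 0, 9, 1, 2, 7]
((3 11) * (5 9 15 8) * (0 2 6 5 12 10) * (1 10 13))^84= (0 12 5 10 8 6 1 15 2 13 9)= [12, 15, 13, 3, 4, 10, 1, 7, 6, 0, 8, 11, 5, 9, 14, 2]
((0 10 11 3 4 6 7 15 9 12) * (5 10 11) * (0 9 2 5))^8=(0 5 15 6 3)(2 7 4 11 10)=[5, 1, 7, 0, 11, 15, 3, 4, 8, 9, 2, 10, 12, 13, 14, 6]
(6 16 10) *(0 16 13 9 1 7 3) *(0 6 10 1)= (0 16 1 7 3 6 13 9)= [16, 7, 2, 6, 4, 5, 13, 3, 8, 0, 10, 11, 12, 9, 14, 15, 1]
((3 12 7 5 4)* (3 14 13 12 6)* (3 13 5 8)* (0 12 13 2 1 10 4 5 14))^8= [10, 6, 3, 7, 1, 5, 8, 0, 12, 9, 2, 11, 4, 13, 14]= (14)(0 10 2 3 7)(1 6 8 12 4)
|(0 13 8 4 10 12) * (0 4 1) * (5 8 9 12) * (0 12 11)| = |(0 13 9 11)(1 12 4 10 5 8)| = 12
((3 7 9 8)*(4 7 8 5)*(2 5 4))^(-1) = (2 5)(3 8)(4 9 7) = [0, 1, 5, 8, 9, 2, 6, 4, 3, 7]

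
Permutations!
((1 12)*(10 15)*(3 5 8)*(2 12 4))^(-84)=(15)=[0, 1, 2, 3, 4, 5, 6, 7, 8, 9, 10, 11, 12, 13, 14, 15]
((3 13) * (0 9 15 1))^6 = (0 15)(1 9) = [15, 9, 2, 3, 4, 5, 6, 7, 8, 1, 10, 11, 12, 13, 14, 0]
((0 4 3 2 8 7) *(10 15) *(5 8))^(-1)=[7, 1, 3, 4, 0, 2, 6, 8, 5, 9, 15, 11, 12, 13, 14, 10]=(0 7 8 5 2 3 4)(10 15)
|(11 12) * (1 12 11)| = |(1 12)| = 2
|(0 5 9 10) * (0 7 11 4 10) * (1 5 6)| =|(0 6 1 5 9)(4 10 7 11)| =20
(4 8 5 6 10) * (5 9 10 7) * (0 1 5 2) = (0 1 5 6 7 2)(4 8 9 10) = [1, 5, 0, 3, 8, 6, 7, 2, 9, 10, 4]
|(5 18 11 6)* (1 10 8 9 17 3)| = 12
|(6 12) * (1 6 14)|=|(1 6 12 14)|=4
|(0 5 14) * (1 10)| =6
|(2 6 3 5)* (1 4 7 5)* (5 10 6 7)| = |(1 4 5 2 7 10 6 3)| = 8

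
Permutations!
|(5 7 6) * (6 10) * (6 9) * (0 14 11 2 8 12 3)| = 35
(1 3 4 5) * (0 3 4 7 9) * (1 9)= [3, 4, 2, 7, 5, 9, 6, 1, 8, 0]= (0 3 7 1 4 5 9)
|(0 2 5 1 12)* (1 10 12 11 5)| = 7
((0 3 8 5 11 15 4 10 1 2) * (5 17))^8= (0 10 11 8 2 4 5 3 1 15 17)= [10, 15, 4, 1, 5, 3, 6, 7, 2, 9, 11, 8, 12, 13, 14, 17, 16, 0]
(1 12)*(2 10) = [0, 12, 10, 3, 4, 5, 6, 7, 8, 9, 2, 11, 1] = (1 12)(2 10)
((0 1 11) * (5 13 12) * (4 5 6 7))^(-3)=(4 12)(5 6)(7 13)=[0, 1, 2, 3, 12, 6, 5, 13, 8, 9, 10, 11, 4, 7]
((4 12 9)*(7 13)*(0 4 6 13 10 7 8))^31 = (0 9 8 12 13 4 6)(7 10) = [9, 1, 2, 3, 6, 5, 0, 10, 12, 8, 7, 11, 13, 4]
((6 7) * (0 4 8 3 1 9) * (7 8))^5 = (0 3 7 9 8 4 1 6) = [3, 6, 2, 7, 1, 5, 0, 9, 4, 8]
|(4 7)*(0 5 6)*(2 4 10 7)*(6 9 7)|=|(0 5 9 7 10 6)(2 4)|=6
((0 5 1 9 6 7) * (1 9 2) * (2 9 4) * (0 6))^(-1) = [9, 2, 4, 3, 5, 0, 7, 6, 8, 1] = (0 9 1 2 4 5)(6 7)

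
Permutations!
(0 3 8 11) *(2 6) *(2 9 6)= (0 3 8 11)(6 9)= [3, 1, 2, 8, 4, 5, 9, 7, 11, 6, 10, 0]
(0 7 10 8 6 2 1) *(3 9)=[7, 0, 1, 9, 4, 5, 2, 10, 6, 3, 8]=(0 7 10 8 6 2 1)(3 9)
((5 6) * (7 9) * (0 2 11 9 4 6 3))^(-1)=(0 3 5 6 4 7 9 11 2)=[3, 1, 0, 5, 7, 6, 4, 9, 8, 11, 10, 2]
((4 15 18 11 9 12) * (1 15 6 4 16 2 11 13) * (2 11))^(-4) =(18) =[0, 1, 2, 3, 4, 5, 6, 7, 8, 9, 10, 11, 12, 13, 14, 15, 16, 17, 18]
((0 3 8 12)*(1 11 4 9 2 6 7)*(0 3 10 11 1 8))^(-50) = (0 2 3 9 12 4 8 11 7 10 6) = [2, 1, 3, 9, 8, 5, 0, 10, 11, 12, 6, 7, 4]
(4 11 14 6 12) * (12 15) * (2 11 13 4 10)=(2 11 14 6 15 12 10)(4 13)=[0, 1, 11, 3, 13, 5, 15, 7, 8, 9, 2, 14, 10, 4, 6, 12]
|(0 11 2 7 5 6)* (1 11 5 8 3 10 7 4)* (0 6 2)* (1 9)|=28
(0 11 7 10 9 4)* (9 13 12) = (0 11 7 10 13 12 9 4) = [11, 1, 2, 3, 0, 5, 6, 10, 8, 4, 13, 7, 9, 12]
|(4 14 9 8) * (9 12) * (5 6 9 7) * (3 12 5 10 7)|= |(3 12)(4 14 5 6 9 8)(7 10)|= 6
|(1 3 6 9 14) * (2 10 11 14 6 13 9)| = 9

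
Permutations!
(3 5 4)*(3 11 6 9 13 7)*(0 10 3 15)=[10, 1, 2, 5, 11, 4, 9, 15, 8, 13, 3, 6, 12, 7, 14, 0]=(0 10 3 5 4 11 6 9 13 7 15)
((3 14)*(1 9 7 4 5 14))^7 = (14) = [0, 1, 2, 3, 4, 5, 6, 7, 8, 9, 10, 11, 12, 13, 14]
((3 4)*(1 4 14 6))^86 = (1 4 3 14 6) = [0, 4, 2, 14, 3, 5, 1, 7, 8, 9, 10, 11, 12, 13, 6]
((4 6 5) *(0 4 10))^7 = [6, 1, 2, 3, 5, 0, 10, 7, 8, 9, 4] = (0 6 10 4 5)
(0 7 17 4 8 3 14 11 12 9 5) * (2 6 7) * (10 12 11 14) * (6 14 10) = (0 2 14 10 12 9 5)(3 6 7 17 4 8) = [2, 1, 14, 6, 8, 0, 7, 17, 3, 5, 12, 11, 9, 13, 10, 15, 16, 4]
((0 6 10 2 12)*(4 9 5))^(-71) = (0 12 2 10 6)(4 9 5) = [12, 1, 10, 3, 9, 4, 0, 7, 8, 5, 6, 11, 2]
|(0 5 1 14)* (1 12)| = 5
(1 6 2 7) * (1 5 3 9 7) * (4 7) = (1 6 2)(3 9 4 7 5) = [0, 6, 1, 9, 7, 3, 2, 5, 8, 4]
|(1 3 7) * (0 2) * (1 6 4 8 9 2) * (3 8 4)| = 15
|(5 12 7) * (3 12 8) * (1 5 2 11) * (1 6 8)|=14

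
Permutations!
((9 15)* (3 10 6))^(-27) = (9 15) = [0, 1, 2, 3, 4, 5, 6, 7, 8, 15, 10, 11, 12, 13, 14, 9]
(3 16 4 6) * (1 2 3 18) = (1 2 3 16 4 6 18) = [0, 2, 3, 16, 6, 5, 18, 7, 8, 9, 10, 11, 12, 13, 14, 15, 4, 17, 1]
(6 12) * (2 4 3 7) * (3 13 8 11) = (2 4 13 8 11 3 7)(6 12) = [0, 1, 4, 7, 13, 5, 12, 2, 11, 9, 10, 3, 6, 8]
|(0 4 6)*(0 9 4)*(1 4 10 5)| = |(1 4 6 9 10 5)| = 6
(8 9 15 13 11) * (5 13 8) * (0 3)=(0 3)(5 13 11)(8 9 15)=[3, 1, 2, 0, 4, 13, 6, 7, 9, 15, 10, 5, 12, 11, 14, 8]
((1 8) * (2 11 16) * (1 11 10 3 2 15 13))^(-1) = [0, 13, 3, 10, 4, 5, 6, 7, 1, 9, 2, 8, 12, 15, 14, 16, 11] = (1 13 15 16 11 8)(2 3 10)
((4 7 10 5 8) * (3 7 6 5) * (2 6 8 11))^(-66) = (2 5)(6 11) = [0, 1, 5, 3, 4, 2, 11, 7, 8, 9, 10, 6]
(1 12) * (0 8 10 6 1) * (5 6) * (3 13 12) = (0 8 10 5 6 1 3 13 12) = [8, 3, 2, 13, 4, 6, 1, 7, 10, 9, 5, 11, 0, 12]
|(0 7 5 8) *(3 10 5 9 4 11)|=9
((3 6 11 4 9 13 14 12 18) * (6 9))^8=(3 13 12)(4 11 6)(9 14 18)=[0, 1, 2, 13, 11, 5, 4, 7, 8, 14, 10, 6, 3, 12, 18, 15, 16, 17, 9]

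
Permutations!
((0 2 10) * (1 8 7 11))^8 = (11)(0 10 2) = [10, 1, 0, 3, 4, 5, 6, 7, 8, 9, 2, 11]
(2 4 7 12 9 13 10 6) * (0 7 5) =(0 7 12 9 13 10 6 2 4 5) =[7, 1, 4, 3, 5, 0, 2, 12, 8, 13, 6, 11, 9, 10]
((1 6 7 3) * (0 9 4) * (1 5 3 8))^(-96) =[0, 1, 2, 3, 4, 5, 6, 7, 8, 9] =(9)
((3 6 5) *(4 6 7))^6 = (3 7 4 6 5) = [0, 1, 2, 7, 6, 3, 5, 4]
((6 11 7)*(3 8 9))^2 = (3 9 8)(6 7 11) = [0, 1, 2, 9, 4, 5, 7, 11, 3, 8, 10, 6]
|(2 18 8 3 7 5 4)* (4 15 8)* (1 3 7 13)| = 12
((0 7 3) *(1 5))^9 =[0, 5, 2, 3, 4, 1, 6, 7] =(7)(1 5)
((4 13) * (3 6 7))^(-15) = [0, 1, 2, 3, 13, 5, 6, 7, 8, 9, 10, 11, 12, 4] = (4 13)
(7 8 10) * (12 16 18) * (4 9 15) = (4 9 15)(7 8 10)(12 16 18) = [0, 1, 2, 3, 9, 5, 6, 8, 10, 15, 7, 11, 16, 13, 14, 4, 18, 17, 12]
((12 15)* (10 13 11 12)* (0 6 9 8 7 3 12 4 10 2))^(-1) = (0 2 15 12 3 7 8 9 6)(4 11 13 10) = [2, 1, 15, 7, 11, 5, 0, 8, 9, 6, 4, 13, 3, 10, 14, 12]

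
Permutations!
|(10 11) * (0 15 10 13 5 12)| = |(0 15 10 11 13 5 12)| = 7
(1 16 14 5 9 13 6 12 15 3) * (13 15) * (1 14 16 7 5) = (16)(1 7 5 9 15 3 14)(6 12 13) = [0, 7, 2, 14, 4, 9, 12, 5, 8, 15, 10, 11, 13, 6, 1, 3, 16]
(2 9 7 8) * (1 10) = (1 10)(2 9 7 8) = [0, 10, 9, 3, 4, 5, 6, 8, 2, 7, 1]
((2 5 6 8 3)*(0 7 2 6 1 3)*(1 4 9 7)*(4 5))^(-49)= (0 1 3 6 8)(2 7 9 4)= [1, 3, 7, 6, 2, 5, 8, 9, 0, 4]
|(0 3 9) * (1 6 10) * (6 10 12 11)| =|(0 3 9)(1 10)(6 12 11)| =6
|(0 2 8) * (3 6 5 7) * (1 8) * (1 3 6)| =15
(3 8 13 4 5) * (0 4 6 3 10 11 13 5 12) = (0 4 12)(3 8 5 10 11 13 6) = [4, 1, 2, 8, 12, 10, 3, 7, 5, 9, 11, 13, 0, 6]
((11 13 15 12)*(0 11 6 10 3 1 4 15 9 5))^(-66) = (0 5 9 13 11)(1 6 4 10 15 3 12) = [5, 6, 2, 12, 10, 9, 4, 7, 8, 13, 15, 0, 1, 11, 14, 3]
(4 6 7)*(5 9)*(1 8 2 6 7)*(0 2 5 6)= [2, 8, 0, 3, 7, 9, 1, 4, 5, 6]= (0 2)(1 8 5 9 6)(4 7)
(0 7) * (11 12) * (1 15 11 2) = (0 7)(1 15 11 12 2) = [7, 15, 1, 3, 4, 5, 6, 0, 8, 9, 10, 12, 2, 13, 14, 11]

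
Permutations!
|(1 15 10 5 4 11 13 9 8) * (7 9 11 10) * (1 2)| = 6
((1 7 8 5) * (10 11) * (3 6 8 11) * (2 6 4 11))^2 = (1 2 8)(3 11)(4 10)(5 7 6) = [0, 2, 8, 11, 10, 7, 5, 6, 1, 9, 4, 3]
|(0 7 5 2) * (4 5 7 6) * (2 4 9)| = |(0 6 9 2)(4 5)| = 4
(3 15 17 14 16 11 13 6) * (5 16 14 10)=[0, 1, 2, 15, 4, 16, 3, 7, 8, 9, 5, 13, 12, 6, 14, 17, 11, 10]=(3 15 17 10 5 16 11 13 6)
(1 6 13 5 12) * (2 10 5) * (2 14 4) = (1 6 13 14 4 2 10 5 12) = [0, 6, 10, 3, 2, 12, 13, 7, 8, 9, 5, 11, 1, 14, 4]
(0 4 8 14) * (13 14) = (0 4 8 13 14) = [4, 1, 2, 3, 8, 5, 6, 7, 13, 9, 10, 11, 12, 14, 0]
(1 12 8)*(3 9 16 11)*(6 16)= (1 12 8)(3 9 6 16 11)= [0, 12, 2, 9, 4, 5, 16, 7, 1, 6, 10, 3, 8, 13, 14, 15, 11]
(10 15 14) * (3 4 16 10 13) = [0, 1, 2, 4, 16, 5, 6, 7, 8, 9, 15, 11, 12, 3, 13, 14, 10] = (3 4 16 10 15 14 13)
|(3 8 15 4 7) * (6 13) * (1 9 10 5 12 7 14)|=22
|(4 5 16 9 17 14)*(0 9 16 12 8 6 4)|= 20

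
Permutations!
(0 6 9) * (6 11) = [11, 1, 2, 3, 4, 5, 9, 7, 8, 0, 10, 6] = (0 11 6 9)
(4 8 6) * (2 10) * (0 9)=(0 9)(2 10)(4 8 6)=[9, 1, 10, 3, 8, 5, 4, 7, 6, 0, 2]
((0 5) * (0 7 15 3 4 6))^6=(0 6 4 3 15 7 5)=[6, 1, 2, 15, 3, 0, 4, 5, 8, 9, 10, 11, 12, 13, 14, 7]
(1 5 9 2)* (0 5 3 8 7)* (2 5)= (0 2 1 3 8 7)(5 9)= [2, 3, 1, 8, 4, 9, 6, 0, 7, 5]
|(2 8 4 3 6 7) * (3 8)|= 4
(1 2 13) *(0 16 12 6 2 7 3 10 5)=[16, 7, 13, 10, 4, 0, 2, 3, 8, 9, 5, 11, 6, 1, 14, 15, 12]=(0 16 12 6 2 13 1 7 3 10 5)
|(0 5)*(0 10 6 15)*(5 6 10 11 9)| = 3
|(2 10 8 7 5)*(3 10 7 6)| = 12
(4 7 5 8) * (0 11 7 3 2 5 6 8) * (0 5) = (0 11 7 6 8 4 3 2) = [11, 1, 0, 2, 3, 5, 8, 6, 4, 9, 10, 7]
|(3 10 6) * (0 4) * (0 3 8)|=|(0 4 3 10 6 8)|=6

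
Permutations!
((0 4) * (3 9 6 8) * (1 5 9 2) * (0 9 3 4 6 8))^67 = (0 6)(1 2 3 5)(4 9 8) = [6, 2, 3, 5, 9, 1, 0, 7, 4, 8]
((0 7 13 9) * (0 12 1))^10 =(0 12 13)(1 9 7) =[12, 9, 2, 3, 4, 5, 6, 1, 8, 7, 10, 11, 13, 0]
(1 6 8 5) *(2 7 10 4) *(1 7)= (1 6 8 5 7 10 4 2)= [0, 6, 1, 3, 2, 7, 8, 10, 5, 9, 4]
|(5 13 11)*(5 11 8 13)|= |(8 13)|= 2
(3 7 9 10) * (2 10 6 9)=[0, 1, 10, 7, 4, 5, 9, 2, 8, 6, 3]=(2 10 3 7)(6 9)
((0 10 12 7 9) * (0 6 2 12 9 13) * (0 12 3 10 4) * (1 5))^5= [4, 5, 2, 3, 0, 1, 6, 12, 8, 9, 10, 11, 13, 7]= (0 4)(1 5)(7 12 13)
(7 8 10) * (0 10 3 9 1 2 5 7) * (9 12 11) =(0 10)(1 2 5 7 8 3 12 11 9) =[10, 2, 5, 12, 4, 7, 6, 8, 3, 1, 0, 9, 11]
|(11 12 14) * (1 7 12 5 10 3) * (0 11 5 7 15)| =10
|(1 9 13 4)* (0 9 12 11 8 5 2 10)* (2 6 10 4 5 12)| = |(0 9 13 5 6 10)(1 2 4)(8 12 11)| = 6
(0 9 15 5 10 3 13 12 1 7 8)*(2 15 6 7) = [9, 2, 15, 13, 4, 10, 7, 8, 0, 6, 3, 11, 1, 12, 14, 5] = (0 9 6 7 8)(1 2 15 5 10 3 13 12)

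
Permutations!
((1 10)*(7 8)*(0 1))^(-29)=(0 1 10)(7 8)=[1, 10, 2, 3, 4, 5, 6, 8, 7, 9, 0]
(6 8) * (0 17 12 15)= (0 17 12 15)(6 8)= [17, 1, 2, 3, 4, 5, 8, 7, 6, 9, 10, 11, 15, 13, 14, 0, 16, 12]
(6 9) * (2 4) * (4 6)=(2 6 9 4)=[0, 1, 6, 3, 2, 5, 9, 7, 8, 4]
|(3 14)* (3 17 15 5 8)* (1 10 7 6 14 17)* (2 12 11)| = 15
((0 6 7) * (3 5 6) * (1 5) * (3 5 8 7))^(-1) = [7, 3, 2, 6, 4, 0, 5, 8, 1] = (0 7 8 1 3 6 5)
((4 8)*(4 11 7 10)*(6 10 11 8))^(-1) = [0, 1, 2, 3, 10, 5, 4, 11, 8, 9, 6, 7] = (4 10 6)(7 11)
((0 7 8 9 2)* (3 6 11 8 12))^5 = [11, 1, 6, 2, 4, 5, 0, 8, 12, 3, 10, 7, 9] = (0 11 7 8 12 9 3 2 6)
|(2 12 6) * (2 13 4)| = |(2 12 6 13 4)| = 5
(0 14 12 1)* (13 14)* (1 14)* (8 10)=[13, 0, 2, 3, 4, 5, 6, 7, 10, 9, 8, 11, 14, 1, 12]=(0 13 1)(8 10)(12 14)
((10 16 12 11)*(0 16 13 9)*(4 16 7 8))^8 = (0 13 11 16 8)(4 7 9 10 12) = [13, 1, 2, 3, 7, 5, 6, 9, 0, 10, 12, 16, 4, 11, 14, 15, 8]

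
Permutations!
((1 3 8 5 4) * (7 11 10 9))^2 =(1 8 4 3 5)(7 10)(9 11) =[0, 8, 2, 5, 3, 1, 6, 10, 4, 11, 7, 9]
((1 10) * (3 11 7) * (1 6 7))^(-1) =[0, 11, 2, 7, 4, 5, 10, 6, 8, 9, 1, 3] =(1 11 3 7 6 10)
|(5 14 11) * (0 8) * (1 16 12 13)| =12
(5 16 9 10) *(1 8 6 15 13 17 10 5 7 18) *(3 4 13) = [0, 8, 2, 4, 13, 16, 15, 18, 6, 5, 7, 11, 12, 17, 14, 3, 9, 10, 1] = (1 8 6 15 3 4 13 17 10 7 18)(5 16 9)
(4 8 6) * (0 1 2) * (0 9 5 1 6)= [6, 2, 9, 3, 8, 1, 4, 7, 0, 5]= (0 6 4 8)(1 2 9 5)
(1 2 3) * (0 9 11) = (0 9 11)(1 2 3) = [9, 2, 3, 1, 4, 5, 6, 7, 8, 11, 10, 0]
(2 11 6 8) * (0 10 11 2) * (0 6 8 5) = (0 10 11 8 6 5) = [10, 1, 2, 3, 4, 0, 5, 7, 6, 9, 11, 8]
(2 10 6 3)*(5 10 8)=(2 8 5 10 6 3)=[0, 1, 8, 2, 4, 10, 3, 7, 5, 9, 6]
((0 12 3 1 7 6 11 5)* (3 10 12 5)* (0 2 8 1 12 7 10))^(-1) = [12, 8, 5, 11, 4, 0, 7, 10, 2, 9, 1, 6, 3] = (0 12 3 11 6 7 10 1 8 2 5)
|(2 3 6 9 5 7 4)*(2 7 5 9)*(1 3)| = |(9)(1 3 6 2)(4 7)| = 4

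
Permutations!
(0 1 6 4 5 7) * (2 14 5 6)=(0 1 2 14 5 7)(4 6)=[1, 2, 14, 3, 6, 7, 4, 0, 8, 9, 10, 11, 12, 13, 5]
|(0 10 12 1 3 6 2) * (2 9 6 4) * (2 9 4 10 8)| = 12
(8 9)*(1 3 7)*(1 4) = (1 3 7 4)(8 9) = [0, 3, 2, 7, 1, 5, 6, 4, 9, 8]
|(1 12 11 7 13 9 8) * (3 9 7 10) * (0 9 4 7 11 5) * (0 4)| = |(0 9 8 1 12 5 4 7 13 11 10 3)| = 12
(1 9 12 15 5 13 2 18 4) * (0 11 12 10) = (0 11 12 15 5 13 2 18 4 1 9 10) = [11, 9, 18, 3, 1, 13, 6, 7, 8, 10, 0, 12, 15, 2, 14, 5, 16, 17, 4]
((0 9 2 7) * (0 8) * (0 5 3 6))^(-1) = (0 6 3 5 8 7 2 9) = [6, 1, 9, 5, 4, 8, 3, 2, 7, 0]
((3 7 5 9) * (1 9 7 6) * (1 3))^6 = [0, 1, 2, 3, 4, 5, 6, 7, 8, 9] = (9)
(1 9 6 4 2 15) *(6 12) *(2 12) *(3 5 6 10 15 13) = (1 9 2 13 3 5 6 4 12 10 15) = [0, 9, 13, 5, 12, 6, 4, 7, 8, 2, 15, 11, 10, 3, 14, 1]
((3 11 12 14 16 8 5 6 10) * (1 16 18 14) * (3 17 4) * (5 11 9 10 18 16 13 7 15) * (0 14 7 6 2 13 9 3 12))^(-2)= [8, 4, 15, 3, 10, 7, 2, 6, 14, 12, 1, 16, 17, 5, 11, 18, 0, 9, 13]= (0 8 14 11 16)(1 4 10)(2 15 18 13 5 7 6)(9 12 17)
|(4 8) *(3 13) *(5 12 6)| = |(3 13)(4 8)(5 12 6)| = 6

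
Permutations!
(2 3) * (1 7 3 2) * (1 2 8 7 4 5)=(1 4 5)(2 8 7 3)=[0, 4, 8, 2, 5, 1, 6, 3, 7]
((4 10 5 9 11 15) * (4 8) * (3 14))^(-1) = (3 14)(4 8 15 11 9 5 10) = [0, 1, 2, 14, 8, 10, 6, 7, 15, 5, 4, 9, 12, 13, 3, 11]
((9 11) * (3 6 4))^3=[0, 1, 2, 3, 4, 5, 6, 7, 8, 11, 10, 9]=(9 11)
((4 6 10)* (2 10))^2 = (2 4)(6 10) = [0, 1, 4, 3, 2, 5, 10, 7, 8, 9, 6]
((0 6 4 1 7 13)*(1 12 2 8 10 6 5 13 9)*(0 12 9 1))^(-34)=[10, 1, 0, 3, 2, 6, 12, 7, 5, 8, 13, 11, 9, 4]=(0 10 13 4 2)(5 6 12 9 8)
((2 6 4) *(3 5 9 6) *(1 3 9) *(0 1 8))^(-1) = (0 8 5 3 1)(2 4 6 9) = [8, 0, 4, 1, 6, 3, 9, 7, 5, 2]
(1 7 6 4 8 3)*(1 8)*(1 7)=(3 8)(4 7 6)=[0, 1, 2, 8, 7, 5, 4, 6, 3]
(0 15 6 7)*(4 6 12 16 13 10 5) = [15, 1, 2, 3, 6, 4, 7, 0, 8, 9, 5, 11, 16, 10, 14, 12, 13] = (0 15 12 16 13 10 5 4 6 7)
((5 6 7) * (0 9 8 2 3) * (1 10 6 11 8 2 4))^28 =[0, 5, 2, 3, 7, 1, 8, 4, 6, 9, 11, 10] =(1 5)(4 7)(6 8)(10 11)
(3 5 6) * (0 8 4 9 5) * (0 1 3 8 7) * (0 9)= (0 7 9 5 6 8 4)(1 3)= [7, 3, 2, 1, 0, 6, 8, 9, 4, 5]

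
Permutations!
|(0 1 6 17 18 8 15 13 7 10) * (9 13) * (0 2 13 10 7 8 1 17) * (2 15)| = 15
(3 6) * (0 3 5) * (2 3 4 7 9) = (0 4 7 9 2 3 6 5) = [4, 1, 3, 6, 7, 0, 5, 9, 8, 2]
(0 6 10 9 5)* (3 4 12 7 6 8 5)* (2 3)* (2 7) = [8, 1, 3, 4, 12, 0, 10, 6, 5, 7, 9, 11, 2] = (0 8 5)(2 3 4 12)(6 10 9 7)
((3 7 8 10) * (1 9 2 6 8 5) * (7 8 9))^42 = (10) = [0, 1, 2, 3, 4, 5, 6, 7, 8, 9, 10]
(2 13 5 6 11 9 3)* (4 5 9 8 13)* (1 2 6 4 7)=(1 2 7)(3 6 11 8 13 9)(4 5)=[0, 2, 7, 6, 5, 4, 11, 1, 13, 3, 10, 8, 12, 9]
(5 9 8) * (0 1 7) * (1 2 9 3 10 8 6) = [2, 7, 9, 10, 4, 3, 1, 0, 5, 6, 8] = (0 2 9 6 1 7)(3 10 8 5)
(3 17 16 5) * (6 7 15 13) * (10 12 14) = (3 17 16 5)(6 7 15 13)(10 12 14) = [0, 1, 2, 17, 4, 3, 7, 15, 8, 9, 12, 11, 14, 6, 10, 13, 5, 16]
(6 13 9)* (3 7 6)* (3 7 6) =(3 6 13 9 7) =[0, 1, 2, 6, 4, 5, 13, 3, 8, 7, 10, 11, 12, 9]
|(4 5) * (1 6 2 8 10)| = 10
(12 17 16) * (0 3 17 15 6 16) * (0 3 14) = [14, 1, 2, 17, 4, 5, 16, 7, 8, 9, 10, 11, 15, 13, 0, 6, 12, 3] = (0 14)(3 17)(6 16 12 15)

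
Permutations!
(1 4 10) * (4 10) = (1 10) = [0, 10, 2, 3, 4, 5, 6, 7, 8, 9, 1]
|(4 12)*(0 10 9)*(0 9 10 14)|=|(0 14)(4 12)|=2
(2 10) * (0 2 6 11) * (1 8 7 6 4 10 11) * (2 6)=[6, 8, 11, 3, 10, 5, 1, 2, 7, 9, 4, 0]=(0 6 1 8 7 2 11)(4 10)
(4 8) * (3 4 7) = (3 4 8 7) = [0, 1, 2, 4, 8, 5, 6, 3, 7]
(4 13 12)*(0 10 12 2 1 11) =[10, 11, 1, 3, 13, 5, 6, 7, 8, 9, 12, 0, 4, 2] =(0 10 12 4 13 2 1 11)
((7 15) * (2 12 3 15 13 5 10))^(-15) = (2 12 3 15 7 13 5 10) = [0, 1, 12, 15, 4, 10, 6, 13, 8, 9, 2, 11, 3, 5, 14, 7]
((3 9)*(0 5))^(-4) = (9) = [0, 1, 2, 3, 4, 5, 6, 7, 8, 9]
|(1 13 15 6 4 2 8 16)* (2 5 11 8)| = 9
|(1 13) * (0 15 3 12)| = 4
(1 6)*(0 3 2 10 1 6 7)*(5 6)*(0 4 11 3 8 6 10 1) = (0 8 6 5 10)(1 7 4 11 3 2) = [8, 7, 1, 2, 11, 10, 5, 4, 6, 9, 0, 3]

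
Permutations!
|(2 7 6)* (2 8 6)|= 2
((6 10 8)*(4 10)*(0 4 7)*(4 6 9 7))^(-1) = (0 7 9 8 10 4 6) = [7, 1, 2, 3, 6, 5, 0, 9, 10, 8, 4]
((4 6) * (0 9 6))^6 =(0 6)(4 9) =[6, 1, 2, 3, 9, 5, 0, 7, 8, 4]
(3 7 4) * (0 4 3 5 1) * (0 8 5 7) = [4, 8, 2, 0, 7, 1, 6, 3, 5] = (0 4 7 3)(1 8 5)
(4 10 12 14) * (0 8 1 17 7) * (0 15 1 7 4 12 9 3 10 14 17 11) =(0 8 7 15 1 11)(3 10 9)(4 14 12 17) =[8, 11, 2, 10, 14, 5, 6, 15, 7, 3, 9, 0, 17, 13, 12, 1, 16, 4]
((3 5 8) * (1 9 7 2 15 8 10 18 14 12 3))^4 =[0, 15, 9, 14, 4, 12, 6, 1, 2, 8, 3, 11, 18, 13, 10, 7, 16, 17, 5] =(1 15 7)(2 9 8)(3 14 10)(5 12 18)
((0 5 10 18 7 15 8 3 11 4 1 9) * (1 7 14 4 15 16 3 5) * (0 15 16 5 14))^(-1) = (0 18 10 5 7 4 14 8 15 9 1)(3 16 11) = [18, 0, 2, 16, 14, 7, 6, 4, 15, 1, 5, 3, 12, 13, 8, 9, 11, 17, 10]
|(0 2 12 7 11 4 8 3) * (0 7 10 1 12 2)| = |(1 12 10)(3 7 11 4 8)| = 15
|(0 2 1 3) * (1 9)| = 5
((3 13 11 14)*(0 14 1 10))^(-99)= (0 10 1 11 13 3 14)= [10, 11, 2, 14, 4, 5, 6, 7, 8, 9, 1, 13, 12, 3, 0]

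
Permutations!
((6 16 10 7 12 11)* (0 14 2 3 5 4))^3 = [3, 1, 4, 0, 2, 14, 7, 6, 8, 9, 11, 10, 16, 13, 5, 15, 12] = (0 3)(2 4)(5 14)(6 7)(10 11)(12 16)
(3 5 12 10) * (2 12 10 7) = (2 12 7)(3 5 10) = [0, 1, 12, 5, 4, 10, 6, 2, 8, 9, 3, 11, 7]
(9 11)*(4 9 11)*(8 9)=(11)(4 8 9)=[0, 1, 2, 3, 8, 5, 6, 7, 9, 4, 10, 11]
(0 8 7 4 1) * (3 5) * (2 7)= (0 8 2 7 4 1)(3 5)= [8, 0, 7, 5, 1, 3, 6, 4, 2]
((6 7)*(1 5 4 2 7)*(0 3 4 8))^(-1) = [8, 6, 4, 0, 3, 1, 7, 2, 5] = (0 8 5 1 6 7 2 4 3)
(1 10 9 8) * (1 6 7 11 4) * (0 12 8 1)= (0 12 8 6 7 11 4)(1 10 9)= [12, 10, 2, 3, 0, 5, 7, 11, 6, 1, 9, 4, 8]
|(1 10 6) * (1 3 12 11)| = 6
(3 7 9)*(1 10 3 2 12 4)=(1 10 3 7 9 2 12 4)=[0, 10, 12, 7, 1, 5, 6, 9, 8, 2, 3, 11, 4]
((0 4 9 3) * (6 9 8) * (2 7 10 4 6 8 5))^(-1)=[3, 1, 5, 9, 10, 4, 0, 2, 8, 6, 7]=(0 3 9 6)(2 5 4 10 7)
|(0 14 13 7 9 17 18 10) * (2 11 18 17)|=9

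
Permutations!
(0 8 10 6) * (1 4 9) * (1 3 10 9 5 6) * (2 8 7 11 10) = (0 7 11 10 1 4 5 6)(2 8 9 3) = [7, 4, 8, 2, 5, 6, 0, 11, 9, 3, 1, 10]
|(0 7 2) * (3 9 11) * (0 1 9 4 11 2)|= |(0 7)(1 9 2)(3 4 11)|= 6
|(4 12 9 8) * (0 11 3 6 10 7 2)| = 28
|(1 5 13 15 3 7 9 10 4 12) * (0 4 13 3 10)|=|(0 4 12 1 5 3 7 9)(10 13 15)|=24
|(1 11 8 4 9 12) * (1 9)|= |(1 11 8 4)(9 12)|= 4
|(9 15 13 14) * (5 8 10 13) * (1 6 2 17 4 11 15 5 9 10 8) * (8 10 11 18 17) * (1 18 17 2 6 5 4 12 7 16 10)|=55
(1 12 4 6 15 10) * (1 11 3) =[0, 12, 2, 1, 6, 5, 15, 7, 8, 9, 11, 3, 4, 13, 14, 10] =(1 12 4 6 15 10 11 3)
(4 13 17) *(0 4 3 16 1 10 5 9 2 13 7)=(0 4 7)(1 10 5 9 2 13 17 3 16)=[4, 10, 13, 16, 7, 9, 6, 0, 8, 2, 5, 11, 12, 17, 14, 15, 1, 3]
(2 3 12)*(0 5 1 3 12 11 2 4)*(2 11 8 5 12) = [12, 3, 2, 8, 0, 1, 6, 7, 5, 9, 10, 11, 4] = (0 12 4)(1 3 8 5)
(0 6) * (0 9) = (0 6 9) = [6, 1, 2, 3, 4, 5, 9, 7, 8, 0]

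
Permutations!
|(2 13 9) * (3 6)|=|(2 13 9)(3 6)|=6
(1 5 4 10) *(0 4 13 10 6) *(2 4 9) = (0 9 2 4 6)(1 5 13 10) = [9, 5, 4, 3, 6, 13, 0, 7, 8, 2, 1, 11, 12, 10]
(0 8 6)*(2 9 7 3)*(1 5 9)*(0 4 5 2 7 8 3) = [3, 2, 1, 7, 5, 9, 4, 0, 6, 8] = (0 3 7)(1 2)(4 5 9 8 6)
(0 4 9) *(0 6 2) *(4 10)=(0 10 4 9 6 2)=[10, 1, 0, 3, 9, 5, 2, 7, 8, 6, 4]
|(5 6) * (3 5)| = 3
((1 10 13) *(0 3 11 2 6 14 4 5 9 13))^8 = (0 9 6)(1 4 11)(2 10 5)(3 13 14) = [9, 4, 10, 13, 11, 2, 0, 7, 8, 6, 5, 1, 12, 14, 3]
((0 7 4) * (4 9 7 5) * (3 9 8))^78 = [0, 1, 2, 7, 4, 5, 6, 3, 9, 8] = (3 7)(8 9)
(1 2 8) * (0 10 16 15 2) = [10, 0, 8, 3, 4, 5, 6, 7, 1, 9, 16, 11, 12, 13, 14, 2, 15] = (0 10 16 15 2 8 1)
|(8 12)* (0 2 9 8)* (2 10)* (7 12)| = 7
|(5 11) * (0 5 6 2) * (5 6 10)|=3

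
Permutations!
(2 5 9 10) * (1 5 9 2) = (1 5 2 9 10) = [0, 5, 9, 3, 4, 2, 6, 7, 8, 10, 1]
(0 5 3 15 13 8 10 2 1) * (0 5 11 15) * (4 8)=(0 11 15 13 4 8 10 2 1 5 3)=[11, 5, 1, 0, 8, 3, 6, 7, 10, 9, 2, 15, 12, 4, 14, 13]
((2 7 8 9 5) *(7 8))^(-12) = (9) = [0, 1, 2, 3, 4, 5, 6, 7, 8, 9]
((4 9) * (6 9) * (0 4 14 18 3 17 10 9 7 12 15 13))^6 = (18)(0 13 15 12 7 6 4) = [13, 1, 2, 3, 0, 5, 4, 6, 8, 9, 10, 11, 7, 15, 14, 12, 16, 17, 18]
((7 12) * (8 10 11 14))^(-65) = (7 12)(8 14 11 10) = [0, 1, 2, 3, 4, 5, 6, 12, 14, 9, 8, 10, 7, 13, 11]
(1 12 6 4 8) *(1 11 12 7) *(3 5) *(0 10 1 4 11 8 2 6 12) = (12)(0 10 1 7 4 2 6 11)(3 5) = [10, 7, 6, 5, 2, 3, 11, 4, 8, 9, 1, 0, 12]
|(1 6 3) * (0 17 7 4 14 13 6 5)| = |(0 17 7 4 14 13 6 3 1 5)| = 10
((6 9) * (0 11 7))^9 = [0, 1, 2, 3, 4, 5, 9, 7, 8, 6, 10, 11] = (11)(6 9)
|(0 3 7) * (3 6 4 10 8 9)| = 8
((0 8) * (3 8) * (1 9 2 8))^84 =(9) =[0, 1, 2, 3, 4, 5, 6, 7, 8, 9]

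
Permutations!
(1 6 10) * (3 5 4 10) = (1 6 3 5 4 10) = [0, 6, 2, 5, 10, 4, 3, 7, 8, 9, 1]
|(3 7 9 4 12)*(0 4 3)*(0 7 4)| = |(3 4 12 7 9)| = 5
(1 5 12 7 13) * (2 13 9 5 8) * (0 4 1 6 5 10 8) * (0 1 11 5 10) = (0 4 11 5 12 7 9)(2 13 6 10 8) = [4, 1, 13, 3, 11, 12, 10, 9, 2, 0, 8, 5, 7, 6]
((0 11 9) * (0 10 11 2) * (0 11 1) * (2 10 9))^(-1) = (0 1 10)(2 11) = [1, 10, 11, 3, 4, 5, 6, 7, 8, 9, 0, 2]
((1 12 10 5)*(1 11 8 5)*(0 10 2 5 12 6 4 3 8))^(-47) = (0 2 3 1 11 12 4 10 5 8 6) = [2, 11, 3, 1, 10, 8, 0, 7, 6, 9, 5, 12, 4]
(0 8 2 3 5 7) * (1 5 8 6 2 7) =[6, 5, 3, 8, 4, 1, 2, 0, 7] =(0 6 2 3 8 7)(1 5)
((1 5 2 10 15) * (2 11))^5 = (1 15 10 2 11 5) = [0, 15, 11, 3, 4, 1, 6, 7, 8, 9, 2, 5, 12, 13, 14, 10]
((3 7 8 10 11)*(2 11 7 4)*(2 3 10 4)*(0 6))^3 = (0 6)(2 7 3 10 4 11 8) = [6, 1, 7, 10, 11, 5, 0, 3, 2, 9, 4, 8]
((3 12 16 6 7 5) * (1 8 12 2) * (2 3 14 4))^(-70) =(16) =[0, 1, 2, 3, 4, 5, 6, 7, 8, 9, 10, 11, 12, 13, 14, 15, 16]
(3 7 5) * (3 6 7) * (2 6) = [0, 1, 6, 3, 4, 2, 7, 5] = (2 6 7 5)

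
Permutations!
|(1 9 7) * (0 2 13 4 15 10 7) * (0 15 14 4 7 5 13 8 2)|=|(1 9 15 10 5 13 7)(2 8)(4 14)|=14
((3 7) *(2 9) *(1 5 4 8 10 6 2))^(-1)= (1 9 2 6 10 8 4 5)(3 7)= [0, 9, 6, 7, 5, 1, 10, 3, 4, 2, 8]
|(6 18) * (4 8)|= |(4 8)(6 18)|= 2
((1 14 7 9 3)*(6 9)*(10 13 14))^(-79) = (1 10 13 14 7 6 9 3) = [0, 10, 2, 1, 4, 5, 9, 6, 8, 3, 13, 11, 12, 14, 7]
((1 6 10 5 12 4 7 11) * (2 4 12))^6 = [0, 7, 10, 3, 5, 6, 11, 2, 8, 9, 1, 4, 12] = (12)(1 7 2 10)(4 5 6 11)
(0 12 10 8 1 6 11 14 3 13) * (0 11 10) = [12, 6, 2, 13, 4, 5, 10, 7, 1, 9, 8, 14, 0, 11, 3] = (0 12)(1 6 10 8)(3 13 11 14)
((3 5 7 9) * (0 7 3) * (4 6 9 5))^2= [5, 1, 2, 6, 9, 4, 0, 3, 8, 7]= (0 5 4 9 7 3 6)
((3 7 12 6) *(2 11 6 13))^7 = (13) = [0, 1, 2, 3, 4, 5, 6, 7, 8, 9, 10, 11, 12, 13]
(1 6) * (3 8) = [0, 6, 2, 8, 4, 5, 1, 7, 3] = (1 6)(3 8)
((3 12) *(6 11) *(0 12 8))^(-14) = (0 3)(8 12) = [3, 1, 2, 0, 4, 5, 6, 7, 12, 9, 10, 11, 8]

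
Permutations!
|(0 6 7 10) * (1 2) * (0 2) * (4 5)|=|(0 6 7 10 2 1)(4 5)|=6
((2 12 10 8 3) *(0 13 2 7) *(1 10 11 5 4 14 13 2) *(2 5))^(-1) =(0 7 3 8 10 1 13 14 4 5)(2 11 12) =[7, 13, 11, 8, 5, 0, 6, 3, 10, 9, 1, 12, 2, 14, 4]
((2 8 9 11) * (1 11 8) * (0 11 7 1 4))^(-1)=(0 4 2 11)(1 7)(8 9)=[4, 7, 11, 3, 2, 5, 6, 1, 9, 8, 10, 0]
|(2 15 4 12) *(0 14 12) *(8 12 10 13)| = 9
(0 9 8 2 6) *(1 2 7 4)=(0 9 8 7 4 1 2 6)=[9, 2, 6, 3, 1, 5, 0, 4, 7, 8]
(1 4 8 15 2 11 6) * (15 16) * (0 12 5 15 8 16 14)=(0 12 5 15 2 11 6 1 4 16 8 14)=[12, 4, 11, 3, 16, 15, 1, 7, 14, 9, 10, 6, 5, 13, 0, 2, 8]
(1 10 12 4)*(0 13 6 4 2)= (0 13 6 4 1 10 12 2)= [13, 10, 0, 3, 1, 5, 4, 7, 8, 9, 12, 11, 2, 6]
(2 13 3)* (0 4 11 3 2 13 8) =(0 4 11 3 13 2 8) =[4, 1, 8, 13, 11, 5, 6, 7, 0, 9, 10, 3, 12, 2]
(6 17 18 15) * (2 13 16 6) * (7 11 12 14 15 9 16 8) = (2 13 8 7 11 12 14 15)(6 17 18 9 16) = [0, 1, 13, 3, 4, 5, 17, 11, 7, 16, 10, 12, 14, 8, 15, 2, 6, 18, 9]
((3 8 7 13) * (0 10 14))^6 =(14)(3 7)(8 13) =[0, 1, 2, 7, 4, 5, 6, 3, 13, 9, 10, 11, 12, 8, 14]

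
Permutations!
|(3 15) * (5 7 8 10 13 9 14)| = 14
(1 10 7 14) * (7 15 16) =(1 10 15 16 7 14) =[0, 10, 2, 3, 4, 5, 6, 14, 8, 9, 15, 11, 12, 13, 1, 16, 7]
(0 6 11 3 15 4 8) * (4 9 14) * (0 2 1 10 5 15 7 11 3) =(0 6 3 7 11)(1 10 5 15 9 14 4 8 2) =[6, 10, 1, 7, 8, 15, 3, 11, 2, 14, 5, 0, 12, 13, 4, 9]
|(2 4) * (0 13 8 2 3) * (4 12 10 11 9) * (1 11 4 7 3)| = 12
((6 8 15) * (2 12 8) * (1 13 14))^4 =(1 13 14)(2 6 15 8 12) =[0, 13, 6, 3, 4, 5, 15, 7, 12, 9, 10, 11, 2, 14, 1, 8]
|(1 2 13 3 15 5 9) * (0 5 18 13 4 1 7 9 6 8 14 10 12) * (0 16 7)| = |(0 5 6 8 14 10 12 16 7 9)(1 2 4)(3 15 18 13)| = 60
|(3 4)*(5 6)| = 2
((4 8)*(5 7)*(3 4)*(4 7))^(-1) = (3 8 4 5 7) = [0, 1, 2, 8, 5, 7, 6, 3, 4]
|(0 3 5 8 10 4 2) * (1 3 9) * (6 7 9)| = |(0 6 7 9 1 3 5 8 10 4 2)| = 11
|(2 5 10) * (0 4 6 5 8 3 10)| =|(0 4 6 5)(2 8 3 10)| =4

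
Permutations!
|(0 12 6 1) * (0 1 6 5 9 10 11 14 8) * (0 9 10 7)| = 9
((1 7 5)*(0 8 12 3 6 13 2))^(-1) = (0 2 13 6 3 12 8)(1 5 7) = [2, 5, 13, 12, 4, 7, 3, 1, 0, 9, 10, 11, 8, 6]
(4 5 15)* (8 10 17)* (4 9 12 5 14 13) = (4 14 13)(5 15 9 12)(8 10 17) = [0, 1, 2, 3, 14, 15, 6, 7, 10, 12, 17, 11, 5, 4, 13, 9, 16, 8]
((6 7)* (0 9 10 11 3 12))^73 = (0 9 10 11 3 12)(6 7) = [9, 1, 2, 12, 4, 5, 7, 6, 8, 10, 11, 3, 0]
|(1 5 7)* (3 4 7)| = |(1 5 3 4 7)| = 5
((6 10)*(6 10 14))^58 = (14) = [0, 1, 2, 3, 4, 5, 6, 7, 8, 9, 10, 11, 12, 13, 14]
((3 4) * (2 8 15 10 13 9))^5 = (2 9 13 10 15 8)(3 4) = [0, 1, 9, 4, 3, 5, 6, 7, 2, 13, 15, 11, 12, 10, 14, 8]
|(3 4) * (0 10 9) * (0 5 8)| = 10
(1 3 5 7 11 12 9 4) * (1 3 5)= (1 5 7 11 12 9 4 3)= [0, 5, 2, 1, 3, 7, 6, 11, 8, 4, 10, 12, 9]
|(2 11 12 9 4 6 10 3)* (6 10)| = |(2 11 12 9 4 10 3)| = 7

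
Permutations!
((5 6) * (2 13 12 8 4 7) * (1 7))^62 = (1 4 8 12 13 2 7) = [0, 4, 7, 3, 8, 5, 6, 1, 12, 9, 10, 11, 13, 2]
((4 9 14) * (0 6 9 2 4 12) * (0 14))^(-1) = (0 9 6)(2 4)(12 14) = [9, 1, 4, 3, 2, 5, 0, 7, 8, 6, 10, 11, 14, 13, 12]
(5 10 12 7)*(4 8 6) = (4 8 6)(5 10 12 7) = [0, 1, 2, 3, 8, 10, 4, 5, 6, 9, 12, 11, 7]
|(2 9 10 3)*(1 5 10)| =6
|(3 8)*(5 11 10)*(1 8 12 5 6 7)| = |(1 8 3 12 5 11 10 6 7)| = 9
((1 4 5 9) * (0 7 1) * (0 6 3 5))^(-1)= [4, 7, 2, 6, 1, 3, 9, 0, 8, 5]= (0 4 1 7)(3 6 9 5)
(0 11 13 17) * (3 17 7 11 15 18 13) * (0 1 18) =(0 15)(1 18 13 7 11 3 17) =[15, 18, 2, 17, 4, 5, 6, 11, 8, 9, 10, 3, 12, 7, 14, 0, 16, 1, 13]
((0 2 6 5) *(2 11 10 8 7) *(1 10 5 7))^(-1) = (0 5 11)(1 8 10)(2 7 6) = [5, 8, 7, 3, 4, 11, 2, 6, 10, 9, 1, 0]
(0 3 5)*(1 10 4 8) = (0 3 5)(1 10 4 8) = [3, 10, 2, 5, 8, 0, 6, 7, 1, 9, 4]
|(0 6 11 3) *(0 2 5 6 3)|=|(0 3 2 5 6 11)|=6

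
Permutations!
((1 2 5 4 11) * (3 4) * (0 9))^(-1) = (0 9)(1 11 4 3 5 2) = [9, 11, 1, 5, 3, 2, 6, 7, 8, 0, 10, 4]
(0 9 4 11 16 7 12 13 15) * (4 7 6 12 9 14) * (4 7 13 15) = [14, 1, 2, 3, 11, 5, 12, 9, 8, 13, 10, 16, 15, 4, 7, 0, 6] = (0 14 7 9 13 4 11 16 6 12 15)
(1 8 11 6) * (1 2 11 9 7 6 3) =(1 8 9 7 6 2 11 3) =[0, 8, 11, 1, 4, 5, 2, 6, 9, 7, 10, 3]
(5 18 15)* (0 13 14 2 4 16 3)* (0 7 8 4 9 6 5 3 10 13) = [0, 1, 9, 7, 16, 18, 5, 8, 4, 6, 13, 11, 12, 14, 2, 3, 10, 17, 15] = (2 9 6 5 18 15 3 7 8 4 16 10 13 14)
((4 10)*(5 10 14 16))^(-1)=(4 10 5 16 14)=[0, 1, 2, 3, 10, 16, 6, 7, 8, 9, 5, 11, 12, 13, 4, 15, 14]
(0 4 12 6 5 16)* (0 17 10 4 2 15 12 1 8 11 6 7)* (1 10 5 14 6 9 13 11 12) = (0 2 15 1 8 12 7)(4 10)(5 16 17)(6 14)(9 13 11) = [2, 8, 15, 3, 10, 16, 14, 0, 12, 13, 4, 9, 7, 11, 6, 1, 17, 5]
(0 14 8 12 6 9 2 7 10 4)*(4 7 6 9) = (0 14 8 12 9 2 6 4)(7 10) = [14, 1, 6, 3, 0, 5, 4, 10, 12, 2, 7, 11, 9, 13, 8]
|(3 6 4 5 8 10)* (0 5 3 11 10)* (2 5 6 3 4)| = 10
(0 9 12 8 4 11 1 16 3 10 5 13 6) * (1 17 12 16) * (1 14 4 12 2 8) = (0 9 16 3 10 5 13 6)(1 14 4 11 17 2 8 12) = [9, 14, 8, 10, 11, 13, 0, 7, 12, 16, 5, 17, 1, 6, 4, 15, 3, 2]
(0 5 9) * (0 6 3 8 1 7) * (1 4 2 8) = (0 5 9 6 3 1 7)(2 8 4) = [5, 7, 8, 1, 2, 9, 3, 0, 4, 6]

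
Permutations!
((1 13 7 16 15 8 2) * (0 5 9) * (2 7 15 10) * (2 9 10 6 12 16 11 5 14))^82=(0 10 11 8 13 2)(1 14 9 5 7 15)(6 12 16)=[10, 14, 0, 3, 4, 7, 12, 15, 13, 5, 11, 8, 16, 2, 9, 1, 6]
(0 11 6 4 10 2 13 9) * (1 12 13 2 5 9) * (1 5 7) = [11, 12, 2, 3, 10, 9, 4, 1, 8, 0, 7, 6, 13, 5] = (0 11 6 4 10 7 1 12 13 5 9)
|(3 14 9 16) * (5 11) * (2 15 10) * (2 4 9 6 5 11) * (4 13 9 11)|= 10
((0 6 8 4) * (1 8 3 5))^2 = (0 3 1 4 6 5 8) = [3, 4, 2, 1, 6, 8, 5, 7, 0]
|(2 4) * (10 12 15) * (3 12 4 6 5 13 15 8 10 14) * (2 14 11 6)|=|(3 12 8 10 4 14)(5 13 15 11 6)|=30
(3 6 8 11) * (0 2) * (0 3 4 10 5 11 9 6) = [2, 1, 3, 0, 10, 11, 8, 7, 9, 6, 5, 4] = (0 2 3)(4 10 5 11)(6 8 9)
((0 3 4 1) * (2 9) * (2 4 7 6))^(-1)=(0 1 4 9 2 6 7 3)=[1, 4, 6, 0, 9, 5, 7, 3, 8, 2]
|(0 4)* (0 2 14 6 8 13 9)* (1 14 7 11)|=|(0 4 2 7 11 1 14 6 8 13 9)|=11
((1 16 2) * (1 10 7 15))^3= (1 10)(2 15)(7 16)= [0, 10, 15, 3, 4, 5, 6, 16, 8, 9, 1, 11, 12, 13, 14, 2, 7]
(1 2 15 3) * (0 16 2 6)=(0 16 2 15 3 1 6)=[16, 6, 15, 1, 4, 5, 0, 7, 8, 9, 10, 11, 12, 13, 14, 3, 2]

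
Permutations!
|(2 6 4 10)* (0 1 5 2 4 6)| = 4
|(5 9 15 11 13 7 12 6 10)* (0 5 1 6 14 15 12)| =9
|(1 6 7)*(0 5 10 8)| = |(0 5 10 8)(1 6 7)| = 12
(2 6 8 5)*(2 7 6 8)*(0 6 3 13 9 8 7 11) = (0 6 2 7 3 13 9 8 5 11) = [6, 1, 7, 13, 4, 11, 2, 3, 5, 8, 10, 0, 12, 9]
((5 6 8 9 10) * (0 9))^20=(0 10 6)(5 8 9)=[10, 1, 2, 3, 4, 8, 0, 7, 9, 5, 6]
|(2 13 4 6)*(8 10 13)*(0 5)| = 6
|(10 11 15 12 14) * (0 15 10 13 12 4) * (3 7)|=6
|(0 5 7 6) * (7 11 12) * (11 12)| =|(0 5 12 7 6)| =5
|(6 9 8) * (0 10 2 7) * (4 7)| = |(0 10 2 4 7)(6 9 8)| = 15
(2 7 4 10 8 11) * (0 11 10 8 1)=[11, 0, 7, 3, 8, 5, 6, 4, 10, 9, 1, 2]=(0 11 2 7 4 8 10 1)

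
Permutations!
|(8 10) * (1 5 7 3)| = 4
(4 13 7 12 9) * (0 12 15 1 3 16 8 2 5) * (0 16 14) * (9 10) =[12, 3, 5, 14, 13, 16, 6, 15, 2, 4, 9, 11, 10, 7, 0, 1, 8] =(0 12 10 9 4 13 7 15 1 3 14)(2 5 16 8)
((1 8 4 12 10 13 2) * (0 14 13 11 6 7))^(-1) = (0 7 6 11 10 12 4 8 1 2 13 14) = [7, 2, 13, 3, 8, 5, 11, 6, 1, 9, 12, 10, 4, 14, 0]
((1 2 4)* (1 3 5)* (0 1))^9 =(0 4)(1 3)(2 5) =[4, 3, 5, 1, 0, 2]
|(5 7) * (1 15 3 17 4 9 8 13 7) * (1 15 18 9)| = 11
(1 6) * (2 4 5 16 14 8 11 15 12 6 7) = (1 7 2 4 5 16 14 8 11 15 12 6) = [0, 7, 4, 3, 5, 16, 1, 2, 11, 9, 10, 15, 6, 13, 8, 12, 14]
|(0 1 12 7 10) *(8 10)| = |(0 1 12 7 8 10)| = 6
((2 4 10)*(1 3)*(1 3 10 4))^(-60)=(10)=[0, 1, 2, 3, 4, 5, 6, 7, 8, 9, 10]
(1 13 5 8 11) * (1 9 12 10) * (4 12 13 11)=(1 11 9 13 5 8 4 12 10)=[0, 11, 2, 3, 12, 8, 6, 7, 4, 13, 1, 9, 10, 5]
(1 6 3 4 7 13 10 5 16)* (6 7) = (1 7 13 10 5 16)(3 4 6) = [0, 7, 2, 4, 6, 16, 3, 13, 8, 9, 5, 11, 12, 10, 14, 15, 1]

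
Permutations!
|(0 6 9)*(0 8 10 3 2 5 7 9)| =14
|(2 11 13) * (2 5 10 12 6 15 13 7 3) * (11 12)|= |(2 12 6 15 13 5 10 11 7 3)|= 10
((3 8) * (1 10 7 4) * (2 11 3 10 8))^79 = (1 4 7 10 8)(2 11 3) = [0, 4, 11, 2, 7, 5, 6, 10, 1, 9, 8, 3]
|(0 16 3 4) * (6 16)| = |(0 6 16 3 4)| = 5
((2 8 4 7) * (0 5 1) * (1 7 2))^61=(0 5 7 1)(2 8 4)=[5, 0, 8, 3, 2, 7, 6, 1, 4]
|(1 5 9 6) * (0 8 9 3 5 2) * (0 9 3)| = 4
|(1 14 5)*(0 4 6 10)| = 12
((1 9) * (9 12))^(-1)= (1 9 12)= [0, 9, 2, 3, 4, 5, 6, 7, 8, 12, 10, 11, 1]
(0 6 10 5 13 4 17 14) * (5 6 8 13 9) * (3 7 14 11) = [8, 1, 2, 7, 17, 9, 10, 14, 13, 5, 6, 3, 12, 4, 0, 15, 16, 11] = (0 8 13 4 17 11 3 7 14)(5 9)(6 10)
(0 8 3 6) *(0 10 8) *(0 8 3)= (0 8)(3 6 10)= [8, 1, 2, 6, 4, 5, 10, 7, 0, 9, 3]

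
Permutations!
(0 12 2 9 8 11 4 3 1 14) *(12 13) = (0 13 12 2 9 8 11 4 3 1 14) = [13, 14, 9, 1, 3, 5, 6, 7, 11, 8, 10, 4, 2, 12, 0]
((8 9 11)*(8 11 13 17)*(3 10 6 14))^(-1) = (3 14 6 10)(8 17 13 9) = [0, 1, 2, 14, 4, 5, 10, 7, 17, 8, 3, 11, 12, 9, 6, 15, 16, 13]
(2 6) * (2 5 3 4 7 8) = (2 6 5 3 4 7 8) = [0, 1, 6, 4, 7, 3, 5, 8, 2]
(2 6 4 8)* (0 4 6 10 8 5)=(0 4 5)(2 10 8)=[4, 1, 10, 3, 5, 0, 6, 7, 2, 9, 8]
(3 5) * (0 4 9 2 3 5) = (0 4 9 2 3) = [4, 1, 3, 0, 9, 5, 6, 7, 8, 2]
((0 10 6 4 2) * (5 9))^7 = (0 6 2 10 4)(5 9) = [6, 1, 10, 3, 0, 9, 2, 7, 8, 5, 4]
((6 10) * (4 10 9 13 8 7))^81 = [0, 1, 2, 3, 13, 5, 7, 9, 6, 4, 8, 11, 12, 10] = (4 13 10 8 6 7 9)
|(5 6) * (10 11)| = 2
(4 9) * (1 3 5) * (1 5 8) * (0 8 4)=[8, 3, 2, 4, 9, 5, 6, 7, 1, 0]=(0 8 1 3 4 9)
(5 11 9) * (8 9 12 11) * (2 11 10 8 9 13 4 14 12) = (2 11)(4 14 12 10 8 13)(5 9) = [0, 1, 11, 3, 14, 9, 6, 7, 13, 5, 8, 2, 10, 4, 12]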